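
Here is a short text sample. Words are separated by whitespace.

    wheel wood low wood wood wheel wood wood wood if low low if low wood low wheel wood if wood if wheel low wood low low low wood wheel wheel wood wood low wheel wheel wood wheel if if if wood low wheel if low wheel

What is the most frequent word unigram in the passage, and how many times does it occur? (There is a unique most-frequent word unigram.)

Unigram frequencies (highest first):
  wood: 15
  low: 12
  wheel: 11
  if: 8

"wood", 15 times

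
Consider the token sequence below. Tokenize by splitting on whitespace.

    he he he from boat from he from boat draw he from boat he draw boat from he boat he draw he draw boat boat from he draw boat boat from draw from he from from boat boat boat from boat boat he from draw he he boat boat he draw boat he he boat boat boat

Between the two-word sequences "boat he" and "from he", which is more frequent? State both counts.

"boat he": 5 occurrences
"from he": 4 occurrences

"boat he" (5 vs 4)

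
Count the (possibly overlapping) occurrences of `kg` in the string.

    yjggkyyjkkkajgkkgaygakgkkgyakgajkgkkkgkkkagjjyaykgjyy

Sliding a length-2 window over the 53 characters (52 positions):
  position 16–17: kg
  position 22–23: kg
  position 25–26: kg
  position 29–30: kg
  position 33–34: kg
  position 37–38: kg
  position 49–50: kg

7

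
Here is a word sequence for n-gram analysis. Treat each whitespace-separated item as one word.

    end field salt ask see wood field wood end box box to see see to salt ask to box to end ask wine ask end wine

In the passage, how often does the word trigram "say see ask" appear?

0

Scanning the 24 overlapping trigram windows for "say see ask":
  (none found)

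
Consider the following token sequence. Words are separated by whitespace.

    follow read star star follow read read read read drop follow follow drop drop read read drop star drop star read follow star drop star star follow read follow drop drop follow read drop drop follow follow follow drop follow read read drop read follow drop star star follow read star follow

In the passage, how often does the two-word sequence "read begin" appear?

0

Scanning the 51 overlapping bigram windows for "read begin":
  (none found)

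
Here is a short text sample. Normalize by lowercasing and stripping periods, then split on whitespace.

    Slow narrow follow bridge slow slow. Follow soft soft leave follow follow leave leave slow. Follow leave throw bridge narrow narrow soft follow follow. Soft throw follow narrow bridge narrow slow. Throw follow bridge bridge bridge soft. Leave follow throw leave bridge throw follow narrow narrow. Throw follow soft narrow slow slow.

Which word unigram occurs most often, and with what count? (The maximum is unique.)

"follow", 12 times

Unigram frequencies (highest first):
  follow: 12
  narrow: 8
  slow: 7
  bridge: 7
  soft: 6
  leave: 6
  … (1 more, each ≤ 6)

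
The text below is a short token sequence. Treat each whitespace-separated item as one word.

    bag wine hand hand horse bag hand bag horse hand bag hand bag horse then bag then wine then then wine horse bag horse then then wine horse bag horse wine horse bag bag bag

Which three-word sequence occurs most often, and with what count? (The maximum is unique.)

"wine horse bag", 3 times

Trigram frequencies (highest first):
  wine horse bag: 3
  bag hand bag: 2
  hand bag horse: 2
  bag horse then: 2
  then then wine: 2
  then wine horse: 2
  … (19 more, each ≤ 2)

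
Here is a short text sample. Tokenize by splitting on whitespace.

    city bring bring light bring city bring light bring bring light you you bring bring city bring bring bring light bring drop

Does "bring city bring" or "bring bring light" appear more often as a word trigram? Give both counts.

"bring city bring": 2 occurrences
"bring bring light": 3 occurrences

"bring bring light" (3 vs 2)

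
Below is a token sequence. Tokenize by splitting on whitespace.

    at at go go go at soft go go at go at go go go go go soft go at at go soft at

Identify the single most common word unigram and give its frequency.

"go", 13 times

Unigram frequencies (highest first):
  go: 13
  at: 8
  soft: 3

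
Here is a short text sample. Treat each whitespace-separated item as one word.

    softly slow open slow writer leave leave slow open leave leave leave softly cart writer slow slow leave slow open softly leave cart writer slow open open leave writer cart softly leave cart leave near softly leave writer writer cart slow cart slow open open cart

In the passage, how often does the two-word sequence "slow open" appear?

5

Scanning the 45 overlapping bigram windows for "slow open":
  position 2–3: slow open
  position 8–9: slow open
  position 19–20: slow open
  position 25–26: slow open
  position 43–44: slow open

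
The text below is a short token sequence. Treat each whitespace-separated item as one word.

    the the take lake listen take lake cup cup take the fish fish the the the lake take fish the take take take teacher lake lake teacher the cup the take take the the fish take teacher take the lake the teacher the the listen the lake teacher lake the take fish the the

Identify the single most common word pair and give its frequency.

"the the", 6 times

Bigram frequencies (highest first):
  the the: 6
  the take: 4
  take the: 3
  fish the: 3
  the lake: 3
  take take: 3
  … (23 more, each ≤ 2)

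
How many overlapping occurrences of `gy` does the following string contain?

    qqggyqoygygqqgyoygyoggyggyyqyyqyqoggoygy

7

Sliding a length-2 window over the 40 characters (39 positions):
  position 4–5: gy
  position 9–10: gy
  position 14–15: gy
  position 18–19: gy
  position 22–23: gy
  position 25–26: gy
  position 39–40: gy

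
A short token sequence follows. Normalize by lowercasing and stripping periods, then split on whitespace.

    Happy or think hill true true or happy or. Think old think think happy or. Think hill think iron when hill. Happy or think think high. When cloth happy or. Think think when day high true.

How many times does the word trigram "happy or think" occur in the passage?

Scanning the 34 overlapping trigram windows for "happy or think":
  position 1–3: happy or think
  position 8–10: happy or think
  position 14–16: happy or think
  position 22–24: happy or think
  position 29–31: happy or think

5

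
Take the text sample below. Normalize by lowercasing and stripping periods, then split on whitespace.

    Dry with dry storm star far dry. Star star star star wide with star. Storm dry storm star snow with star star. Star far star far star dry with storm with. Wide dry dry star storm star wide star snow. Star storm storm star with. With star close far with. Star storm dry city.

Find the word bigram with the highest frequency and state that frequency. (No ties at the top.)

"star star", 5 times

Bigram frequencies (highest first):
  star star: 5
  storm star: 4
  with star: 4
  star storm: 4
  star far: 3
  dry with: 2
  … (25 more, each ≤ 2)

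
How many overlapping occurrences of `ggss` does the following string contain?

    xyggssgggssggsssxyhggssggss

Sliding a length-4 window over the 27 characters (24 positions):
  position 3–6: ggss
  position 8–11: ggss
  position 12–15: ggss
  position 20–23: ggss
  position 24–27: ggss

5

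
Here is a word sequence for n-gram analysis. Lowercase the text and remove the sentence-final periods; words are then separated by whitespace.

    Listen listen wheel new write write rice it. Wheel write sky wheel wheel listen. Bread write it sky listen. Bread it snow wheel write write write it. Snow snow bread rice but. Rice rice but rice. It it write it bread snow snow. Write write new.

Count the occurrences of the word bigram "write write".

Scanning the 45 overlapping bigram windows for "write write":
  position 5–6: write write
  position 24–25: write write
  position 25–26: write write
  position 44–45: write write

4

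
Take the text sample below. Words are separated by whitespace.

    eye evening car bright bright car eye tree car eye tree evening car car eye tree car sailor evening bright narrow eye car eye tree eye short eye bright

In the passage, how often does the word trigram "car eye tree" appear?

Scanning the 27 overlapping trigram windows for "car eye tree":
  position 6–8: car eye tree
  position 9–11: car eye tree
  position 14–16: car eye tree
  position 23–25: car eye tree

4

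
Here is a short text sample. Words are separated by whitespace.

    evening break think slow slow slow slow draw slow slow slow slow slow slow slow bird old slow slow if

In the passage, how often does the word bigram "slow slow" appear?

Scanning the 19 overlapping bigram windows for "slow slow":
  position 4–5: slow slow
  position 5–6: slow slow
  position 6–7: slow slow
  position 9–10: slow slow
  position 10–11: slow slow
  position 11–12: slow slow
  position 12–13: slow slow
  position 13–14: slow slow
  position 14–15: slow slow
  position 18–19: slow slow

10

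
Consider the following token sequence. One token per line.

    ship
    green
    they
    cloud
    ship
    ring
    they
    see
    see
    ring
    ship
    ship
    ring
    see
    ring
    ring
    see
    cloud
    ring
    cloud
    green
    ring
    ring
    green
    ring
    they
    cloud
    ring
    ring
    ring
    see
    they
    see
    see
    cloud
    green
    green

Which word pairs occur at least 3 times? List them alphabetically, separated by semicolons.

Bigram counts meeting the condition (at least 3 times):
  ring ring: 4
  ring see: 3

ring ring; ring see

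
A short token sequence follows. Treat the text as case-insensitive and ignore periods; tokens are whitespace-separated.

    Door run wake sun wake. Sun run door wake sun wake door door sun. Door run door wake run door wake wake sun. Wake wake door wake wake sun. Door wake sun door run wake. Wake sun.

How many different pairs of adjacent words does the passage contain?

37 tokens → 36 bigram windows in total.
Repeated bigrams (each contributes count−1 duplicates):
  wake sun: 7
  door wake: 5
  wake wake: 4
  door run: 3
  run door: 3
  sun door: 3
  sun wake: 3
  run wake: 2
  … (1 more repeated)
23 duplicate windows → 36 − 23 = 13 distinct.

13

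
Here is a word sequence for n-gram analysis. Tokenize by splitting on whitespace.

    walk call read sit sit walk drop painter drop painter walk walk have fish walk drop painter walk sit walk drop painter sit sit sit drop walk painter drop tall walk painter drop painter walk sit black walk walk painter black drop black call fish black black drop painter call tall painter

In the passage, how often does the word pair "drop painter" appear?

Scanning the 51 overlapping bigram windows for "drop painter":
  position 7–8: drop painter
  position 9–10: drop painter
  position 16–17: drop painter
  position 21–22: drop painter
  position 33–34: drop painter
  position 48–49: drop painter

6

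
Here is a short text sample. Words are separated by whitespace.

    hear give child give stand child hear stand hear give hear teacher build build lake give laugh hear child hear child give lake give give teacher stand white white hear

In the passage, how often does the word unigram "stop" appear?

Scanning the 30 tokens for "stop":
  (none found)

0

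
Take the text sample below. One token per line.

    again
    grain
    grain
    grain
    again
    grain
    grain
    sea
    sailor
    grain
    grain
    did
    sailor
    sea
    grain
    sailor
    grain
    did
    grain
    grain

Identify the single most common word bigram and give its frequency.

"grain grain", 5 times

Bigram frequencies (highest first):
  grain grain: 5
  again grain: 2
  sailor grain: 2
  grain did: 2
  grain again: 1
  grain sea: 1
  … (6 more, each ≤ 1)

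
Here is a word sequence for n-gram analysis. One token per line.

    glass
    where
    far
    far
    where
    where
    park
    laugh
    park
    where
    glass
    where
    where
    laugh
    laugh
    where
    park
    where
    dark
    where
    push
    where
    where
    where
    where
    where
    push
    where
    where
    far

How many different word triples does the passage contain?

30 tokens → 28 trigram windows in total.
Repeated trigrams (each contributes count−1 duplicates):
  where where where: 3
  push where where: 2
  where push where: 2
4 duplicate windows → 28 − 4 = 24 distinct.

24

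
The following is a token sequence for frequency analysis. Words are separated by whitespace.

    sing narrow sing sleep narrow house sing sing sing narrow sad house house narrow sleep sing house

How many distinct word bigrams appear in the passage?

17 tokens → 16 bigram windows in total.
Repeated bigrams (each contributes count−1 duplicates):
  sing narrow: 2
  sing sing: 2
2 duplicate windows → 16 − 2 = 14 distinct.

14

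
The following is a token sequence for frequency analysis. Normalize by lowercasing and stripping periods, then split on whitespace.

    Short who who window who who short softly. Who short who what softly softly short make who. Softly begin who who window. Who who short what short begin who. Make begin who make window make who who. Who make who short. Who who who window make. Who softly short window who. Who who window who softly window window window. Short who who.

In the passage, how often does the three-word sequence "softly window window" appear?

1

Scanning the 60 overlapping trigram windows for "softly window window":
  position 56–58: softly window window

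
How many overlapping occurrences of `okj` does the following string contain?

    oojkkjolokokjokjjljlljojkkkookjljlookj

4

Sliding a length-3 window over the 38 characters (36 positions):
  position 11–13: okj
  position 14–16: okj
  position 29–31: okj
  position 36–38: okj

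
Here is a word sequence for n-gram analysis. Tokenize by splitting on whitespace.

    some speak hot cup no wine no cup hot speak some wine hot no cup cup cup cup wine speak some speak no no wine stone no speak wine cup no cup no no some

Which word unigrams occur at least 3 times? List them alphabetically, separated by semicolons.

cup; hot; no; some; speak; wine

Unigram counts meeting the condition (at least 3 times):
  cup: 8
  hot: 3
  no: 9
  some: 4
  speak: 5
  wine: 5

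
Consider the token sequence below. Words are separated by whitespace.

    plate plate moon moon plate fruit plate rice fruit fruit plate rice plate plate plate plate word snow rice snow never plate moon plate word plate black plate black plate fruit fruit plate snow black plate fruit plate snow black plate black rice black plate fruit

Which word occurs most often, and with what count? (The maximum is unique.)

"plate", 19 times

Unigram frequencies (highest first):
  plate: 19
  fruit: 7
  black: 6
  rice: 4
  snow: 4
  moon: 3
  … (2 more, each ≤ 2)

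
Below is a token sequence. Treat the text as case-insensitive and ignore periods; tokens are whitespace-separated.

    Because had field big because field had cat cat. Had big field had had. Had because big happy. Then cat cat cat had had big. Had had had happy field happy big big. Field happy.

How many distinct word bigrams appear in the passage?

35 tokens → 34 bigram windows in total.
Repeated bigrams (each contributes count−1 duplicates):
  had had: 5
  cat cat: 3
  big field: 2
  cat had: 2
  field had: 2
  field happy: 2
  had big: 2
11 duplicate windows → 34 − 11 = 23 distinct.

23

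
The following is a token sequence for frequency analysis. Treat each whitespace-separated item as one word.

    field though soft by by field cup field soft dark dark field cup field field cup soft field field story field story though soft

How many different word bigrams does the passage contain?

24 tokens → 23 bigram windows in total.
Repeated bigrams (each contributes count−1 duplicates):
  field cup: 3
  cup field: 2
  field field: 2
  field story: 2
  though soft: 2
6 duplicate windows → 23 − 6 = 17 distinct.

17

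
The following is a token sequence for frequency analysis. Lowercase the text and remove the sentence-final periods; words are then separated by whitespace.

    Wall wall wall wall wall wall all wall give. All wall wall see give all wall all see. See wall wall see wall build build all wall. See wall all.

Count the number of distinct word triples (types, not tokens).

22

30 tokens → 28 trigram windows in total.
Repeated trigrams (each contributes count−1 duplicates):
  wall wall wall: 4
  give all wall: 2
  wall see wall: 2
  wall wall see: 2
6 duplicate windows → 28 − 6 = 22 distinct.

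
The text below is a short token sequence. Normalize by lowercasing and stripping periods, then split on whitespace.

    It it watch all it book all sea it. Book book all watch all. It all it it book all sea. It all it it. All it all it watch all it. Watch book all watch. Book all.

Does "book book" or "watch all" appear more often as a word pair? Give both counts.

"book book": 1 occurrence
"watch all": 3 occurrences

"watch all" (3 vs 1)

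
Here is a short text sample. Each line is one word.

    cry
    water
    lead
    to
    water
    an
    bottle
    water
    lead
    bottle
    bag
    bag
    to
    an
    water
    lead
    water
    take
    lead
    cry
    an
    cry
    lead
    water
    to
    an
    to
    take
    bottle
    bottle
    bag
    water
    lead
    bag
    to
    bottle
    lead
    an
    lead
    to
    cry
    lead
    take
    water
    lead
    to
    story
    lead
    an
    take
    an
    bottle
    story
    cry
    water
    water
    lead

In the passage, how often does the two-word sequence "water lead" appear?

Scanning the 56 overlapping bigram windows for "water lead":
  position 2–3: water lead
  position 8–9: water lead
  position 15–16: water lead
  position 32–33: water lead
  position 44–45: water lead
  position 56–57: water lead

6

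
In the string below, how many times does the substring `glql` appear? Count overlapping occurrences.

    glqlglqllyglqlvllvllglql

4

Sliding a length-4 window over the 24 characters (21 positions):
  position 1–4: glql
  position 5–8: glql
  position 11–14: glql
  position 21–24: glql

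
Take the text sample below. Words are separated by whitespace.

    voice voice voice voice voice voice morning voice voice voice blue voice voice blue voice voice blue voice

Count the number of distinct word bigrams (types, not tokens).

5

18 tokens → 17 bigram windows in total.
Repeated bigrams (each contributes count−1 duplicates):
  voice voice: 9
  blue voice: 3
  voice blue: 3
12 duplicate windows → 17 − 12 = 5 distinct.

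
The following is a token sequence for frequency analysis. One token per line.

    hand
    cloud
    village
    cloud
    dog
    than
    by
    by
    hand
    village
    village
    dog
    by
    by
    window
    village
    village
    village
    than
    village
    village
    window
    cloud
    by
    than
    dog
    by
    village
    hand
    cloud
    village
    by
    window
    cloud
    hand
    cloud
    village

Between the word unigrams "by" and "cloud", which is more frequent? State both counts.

"by" (7 vs 6)

"by": 7 occurrences
"cloud": 6 occurrences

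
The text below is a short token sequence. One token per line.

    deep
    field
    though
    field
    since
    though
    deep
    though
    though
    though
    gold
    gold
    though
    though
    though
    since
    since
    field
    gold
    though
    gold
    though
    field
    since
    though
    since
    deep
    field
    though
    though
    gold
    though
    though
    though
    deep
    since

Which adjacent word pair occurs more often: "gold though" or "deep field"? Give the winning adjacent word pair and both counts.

"gold though" (4 vs 2)

"gold though": 4 occurrences
"deep field": 2 occurrences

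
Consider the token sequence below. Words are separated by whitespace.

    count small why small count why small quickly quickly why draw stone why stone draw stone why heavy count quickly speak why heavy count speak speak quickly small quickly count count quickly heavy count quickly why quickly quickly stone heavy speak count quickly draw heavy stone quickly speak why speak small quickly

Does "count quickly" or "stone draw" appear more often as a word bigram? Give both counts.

"count quickly": 4 occurrences
"stone draw": 1 occurrence

"count quickly" (4 vs 1)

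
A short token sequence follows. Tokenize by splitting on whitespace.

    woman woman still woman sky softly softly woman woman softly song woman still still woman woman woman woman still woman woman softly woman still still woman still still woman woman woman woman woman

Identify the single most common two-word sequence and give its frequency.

"woman woman", 10 times

Bigram frequencies (highest first):
  woman woman: 10
  woman still: 5
  still woman: 5
  still still: 3
  softly woman: 2
  woman softly: 2
  … (5 more, each ≤ 1)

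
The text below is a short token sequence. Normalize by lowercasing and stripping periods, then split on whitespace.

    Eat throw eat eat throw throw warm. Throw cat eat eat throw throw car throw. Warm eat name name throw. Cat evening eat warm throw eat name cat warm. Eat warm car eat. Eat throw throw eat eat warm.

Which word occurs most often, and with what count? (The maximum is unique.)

Unigram frequencies (highest first):
  eat: 13
  throw: 11
  warm: 6
  cat: 3
  name: 3
  car: 2
  … (1 more, each ≤ 1)

"eat", 13 times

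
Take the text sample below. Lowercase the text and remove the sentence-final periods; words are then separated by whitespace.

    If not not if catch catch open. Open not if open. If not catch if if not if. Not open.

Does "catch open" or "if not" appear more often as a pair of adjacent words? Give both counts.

"catch open": 1 occurrence
"if not": 4 occurrences

"if not" (4 vs 1)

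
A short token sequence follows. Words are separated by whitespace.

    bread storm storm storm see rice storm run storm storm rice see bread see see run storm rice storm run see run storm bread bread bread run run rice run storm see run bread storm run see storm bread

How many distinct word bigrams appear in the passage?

39 tokens → 38 bigram windows in total.
Repeated bigrams (each contributes count−1 duplicates):
  run storm: 4
  see run: 3
  storm run: 3
  storm storm: 3
  bread bread: 2
  bread storm: 2
  rice storm: 2
  run see: 2
  … (3 more repeated)
16 duplicate windows → 38 − 16 = 22 distinct.

22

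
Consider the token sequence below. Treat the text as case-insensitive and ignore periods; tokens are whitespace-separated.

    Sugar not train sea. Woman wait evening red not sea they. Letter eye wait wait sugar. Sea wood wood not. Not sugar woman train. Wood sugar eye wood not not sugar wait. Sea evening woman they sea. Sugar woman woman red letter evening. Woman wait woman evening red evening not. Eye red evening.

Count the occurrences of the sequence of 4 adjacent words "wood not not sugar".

Scanning the 50 overlapping 4-gram windows for "wood not not sugar":
  position 19–22: wood not not sugar
  position 28–31: wood not not sugar

2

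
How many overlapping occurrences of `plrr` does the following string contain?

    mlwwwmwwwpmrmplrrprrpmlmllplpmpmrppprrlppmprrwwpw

1

Sliding a length-4 window over the 49 characters (46 positions):
  position 14–17: plrr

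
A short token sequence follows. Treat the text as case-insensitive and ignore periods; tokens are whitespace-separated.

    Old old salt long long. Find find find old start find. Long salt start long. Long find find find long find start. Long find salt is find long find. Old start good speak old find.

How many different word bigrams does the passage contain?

35 tokens → 34 bigram windows in total.
Repeated bigrams (each contributes count−1 duplicates):
  long find: 5
  find find: 4
  find long: 3
  find old: 2
  long long: 2
  old start: 2
  start long: 2
13 duplicate windows → 34 − 13 = 21 distinct.

21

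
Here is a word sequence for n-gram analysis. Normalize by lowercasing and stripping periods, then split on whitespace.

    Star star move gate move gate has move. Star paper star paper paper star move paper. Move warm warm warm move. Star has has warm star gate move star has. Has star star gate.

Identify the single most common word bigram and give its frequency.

Bigram frequencies (highest first):
  move star: 3
  star star: 2
  star move: 2
  move gate: 2
  gate move: 2
  star paper: 2
  … (15 more, each ≤ 2)

"move star", 3 times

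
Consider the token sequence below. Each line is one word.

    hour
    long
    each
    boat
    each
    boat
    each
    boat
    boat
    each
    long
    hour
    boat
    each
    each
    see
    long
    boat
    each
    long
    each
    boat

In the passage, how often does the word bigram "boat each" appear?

5

Scanning the 21 overlapping bigram windows for "boat each":
  position 4–5: boat each
  position 6–7: boat each
  position 9–10: boat each
  position 13–14: boat each
  position 18–19: boat each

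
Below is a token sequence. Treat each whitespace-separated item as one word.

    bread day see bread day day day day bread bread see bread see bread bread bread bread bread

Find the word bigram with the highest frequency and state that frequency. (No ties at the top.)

"bread bread", 5 times

Bigram frequencies (highest first):
  bread bread: 5
  see bread: 3
  day day: 3
  bread day: 2
  bread see: 2
  day see: 1
  … (1 more, each ≤ 1)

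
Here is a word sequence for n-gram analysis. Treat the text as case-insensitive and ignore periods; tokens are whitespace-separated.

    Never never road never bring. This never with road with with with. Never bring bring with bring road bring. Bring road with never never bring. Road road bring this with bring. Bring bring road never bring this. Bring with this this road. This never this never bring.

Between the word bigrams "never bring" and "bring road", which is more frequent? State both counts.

"never bring": 5 occurrences
"bring road": 4 occurrences

"never bring" (5 vs 4)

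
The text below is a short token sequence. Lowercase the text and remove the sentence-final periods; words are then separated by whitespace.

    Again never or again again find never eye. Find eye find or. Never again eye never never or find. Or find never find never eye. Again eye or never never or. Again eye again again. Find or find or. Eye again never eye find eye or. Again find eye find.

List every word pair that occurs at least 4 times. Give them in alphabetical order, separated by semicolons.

Bigram counts meeting the condition (at least 4 times):
  eye find: 4
  find or: 4

eye find; find or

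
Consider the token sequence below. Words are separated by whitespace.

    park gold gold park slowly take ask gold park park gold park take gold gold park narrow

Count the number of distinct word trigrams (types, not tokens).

17 tokens → 15 trigram windows in total.
Repeated trigrams (each contributes count−1 duplicates):
  gold gold park: 2
1 duplicate windows → 15 − 1 = 14 distinct.

14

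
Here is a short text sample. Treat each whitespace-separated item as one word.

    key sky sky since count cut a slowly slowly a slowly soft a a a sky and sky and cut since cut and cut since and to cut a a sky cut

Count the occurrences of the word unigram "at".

Scanning the 32 tokens for "at":
  (none found)

0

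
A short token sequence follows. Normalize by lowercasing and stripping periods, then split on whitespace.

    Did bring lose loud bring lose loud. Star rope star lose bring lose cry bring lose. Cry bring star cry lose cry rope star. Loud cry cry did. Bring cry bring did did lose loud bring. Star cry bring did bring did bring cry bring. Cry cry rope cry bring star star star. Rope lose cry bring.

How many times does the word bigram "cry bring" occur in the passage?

Scanning the 56 overlapping bigram windows for "cry bring":
  position 14–15: cry bring
  position 17–18: cry bring
  position 30–31: cry bring
  position 38–39: cry bring
  position 44–45: cry bring
  position 49–50: cry bring
  position 56–57: cry bring

7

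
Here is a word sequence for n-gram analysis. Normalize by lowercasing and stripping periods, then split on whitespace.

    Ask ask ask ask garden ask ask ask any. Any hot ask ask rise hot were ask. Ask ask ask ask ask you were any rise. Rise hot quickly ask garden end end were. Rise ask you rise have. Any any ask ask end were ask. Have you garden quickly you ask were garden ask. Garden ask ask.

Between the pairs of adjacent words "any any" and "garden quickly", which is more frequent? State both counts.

"any any" (2 vs 1)

"any any": 2 occurrences
"garden quickly": 1 occurrence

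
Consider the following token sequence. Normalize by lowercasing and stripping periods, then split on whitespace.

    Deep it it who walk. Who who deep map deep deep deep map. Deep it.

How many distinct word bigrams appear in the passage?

10

15 tokens → 14 bigram windows in total.
Repeated bigrams (each contributes count−1 duplicates):
  deep deep: 2
  deep it: 2
  deep map: 2
  map deep: 2
4 duplicate windows → 14 − 4 = 10 distinct.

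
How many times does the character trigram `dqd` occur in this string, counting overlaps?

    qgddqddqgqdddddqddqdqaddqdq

4

Sliding a length-3 window over the 27 characters (25 positions):
  position 4–6: dqd
  position 15–17: dqd
  position 18–20: dqd
  position 24–26: dqd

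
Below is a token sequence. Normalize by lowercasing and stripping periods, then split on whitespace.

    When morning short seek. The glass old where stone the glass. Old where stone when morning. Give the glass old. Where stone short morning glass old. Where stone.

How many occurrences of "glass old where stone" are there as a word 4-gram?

Scanning the 25 overlapping 4-gram windows for "glass old where stone":
  position 6–9: glass old where stone
  position 11–14: glass old where stone
  position 19–22: glass old where stone
  position 25–28: glass old where stone

4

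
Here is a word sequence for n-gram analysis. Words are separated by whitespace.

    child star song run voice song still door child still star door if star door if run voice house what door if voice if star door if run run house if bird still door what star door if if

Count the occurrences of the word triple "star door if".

4

Scanning the 37 overlapping trigram windows for "star door if":
  position 11–13: star door if
  position 14–16: star door if
  position 25–27: star door if
  position 36–38: star door if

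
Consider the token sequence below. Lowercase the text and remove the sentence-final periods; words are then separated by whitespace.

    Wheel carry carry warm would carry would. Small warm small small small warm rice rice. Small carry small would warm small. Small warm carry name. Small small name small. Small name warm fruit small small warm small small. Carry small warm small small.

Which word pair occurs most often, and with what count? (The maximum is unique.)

"small small", 8 times

Bigram frequencies (highest first):
  small small: 8
  small warm: 5
  warm small: 4
  small carry: 2
  carry small: 2
  name small: 2
  … (18 more, each ≤ 2)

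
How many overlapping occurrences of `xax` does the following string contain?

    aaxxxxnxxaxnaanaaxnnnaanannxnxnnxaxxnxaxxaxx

Sliding a length-3 window over the 44 characters (42 positions):
  position 9–11: xax
  position 33–35: xax
  position 38–40: xax
  position 41–43: xax

4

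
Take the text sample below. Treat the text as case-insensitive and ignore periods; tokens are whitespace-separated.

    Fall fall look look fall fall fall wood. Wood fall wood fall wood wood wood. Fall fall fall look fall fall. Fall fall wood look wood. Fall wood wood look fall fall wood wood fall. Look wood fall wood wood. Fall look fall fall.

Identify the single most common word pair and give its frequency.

"fall fall", 10 times

Bigram frequencies (highest first):
  fall fall: 10
  fall wood: 7
  wood fall: 7
  wood wood: 6
  fall look: 4
  look fall: 4
  … (3 more, each ≤ 2)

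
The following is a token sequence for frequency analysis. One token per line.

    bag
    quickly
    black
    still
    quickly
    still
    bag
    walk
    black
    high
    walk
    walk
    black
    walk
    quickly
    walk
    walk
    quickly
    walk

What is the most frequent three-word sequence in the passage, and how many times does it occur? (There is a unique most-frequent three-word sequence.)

"walk quickly walk", 2 times

Trigram frequencies (highest first):
  walk quickly walk: 2
  bag quickly black: 1
  quickly black still: 1
  black still quickly: 1
  still quickly still: 1
  quickly still bag: 1
  … (10 more, each ≤ 1)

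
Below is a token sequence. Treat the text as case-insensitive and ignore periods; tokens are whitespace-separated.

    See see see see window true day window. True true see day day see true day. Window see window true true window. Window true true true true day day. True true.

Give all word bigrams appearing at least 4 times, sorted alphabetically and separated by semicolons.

Bigram counts meeting the condition (at least 4 times):
  true true: 6
  window true: 4

true true; window true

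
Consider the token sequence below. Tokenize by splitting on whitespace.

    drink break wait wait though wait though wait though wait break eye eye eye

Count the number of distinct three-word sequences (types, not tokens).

9

14 tokens → 12 trigram windows in total.
Repeated trigrams (each contributes count−1 duplicates):
  wait though wait: 3
  though wait though: 2
3 duplicate windows → 12 − 3 = 9 distinct.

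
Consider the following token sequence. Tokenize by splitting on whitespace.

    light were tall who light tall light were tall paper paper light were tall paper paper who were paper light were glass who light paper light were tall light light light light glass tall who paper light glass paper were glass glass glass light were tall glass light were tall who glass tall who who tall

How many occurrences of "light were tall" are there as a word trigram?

Scanning the 54 overlapping trigram windows for "light were tall":
  position 1–3: light were tall
  position 7–9: light were tall
  position 12–14: light were tall
  position 26–28: light were tall
  position 44–46: light were tall
  position 48–50: light were tall

6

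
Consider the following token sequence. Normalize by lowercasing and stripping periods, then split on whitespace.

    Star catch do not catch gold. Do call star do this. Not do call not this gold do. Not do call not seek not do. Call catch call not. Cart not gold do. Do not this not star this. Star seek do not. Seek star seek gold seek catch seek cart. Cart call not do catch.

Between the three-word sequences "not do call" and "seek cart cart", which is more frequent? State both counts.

"not do call": 3 occurrences
"seek cart cart": 1 occurrence

"not do call" (3 vs 1)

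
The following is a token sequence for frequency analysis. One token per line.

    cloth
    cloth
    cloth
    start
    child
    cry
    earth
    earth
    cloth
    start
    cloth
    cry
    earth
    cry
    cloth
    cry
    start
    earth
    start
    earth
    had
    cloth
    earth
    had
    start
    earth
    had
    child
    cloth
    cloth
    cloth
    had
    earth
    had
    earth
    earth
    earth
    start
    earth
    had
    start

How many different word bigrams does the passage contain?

41 tokens → 40 bigram windows in total.
Repeated bigrams (each contributes count−1 duplicates):
  earth had: 5
  cloth cloth: 4
  start earth: 4
  earth earth: 3
  cloth cry: 2
  cloth start: 2
  cry earth: 2
  earth start: 2
  … (2 more repeated)
18 duplicate windows → 40 − 18 = 22 distinct.

22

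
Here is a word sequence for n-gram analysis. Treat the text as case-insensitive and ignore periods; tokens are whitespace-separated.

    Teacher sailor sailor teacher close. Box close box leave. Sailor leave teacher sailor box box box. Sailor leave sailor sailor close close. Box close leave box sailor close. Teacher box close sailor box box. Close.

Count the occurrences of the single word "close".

8

Scanning the 35 tokens for "close":
  position 5: close
  position 7: close
  position 21: close
  position 22: close
  position 24: close
  position 28: close
  position 31: close
  position 35: close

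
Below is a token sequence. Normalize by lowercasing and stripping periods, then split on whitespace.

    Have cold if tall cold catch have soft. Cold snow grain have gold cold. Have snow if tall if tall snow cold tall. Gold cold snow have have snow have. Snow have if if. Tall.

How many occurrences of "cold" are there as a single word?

6

Scanning the 35 tokens for "cold":
  position 2: cold
  position 5: cold
  position 9: cold
  position 14: cold
  position 22: cold
  position 25: cold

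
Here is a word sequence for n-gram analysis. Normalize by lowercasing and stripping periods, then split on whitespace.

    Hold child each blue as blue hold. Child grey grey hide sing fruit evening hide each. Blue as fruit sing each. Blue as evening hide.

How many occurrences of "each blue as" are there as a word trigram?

Scanning the 23 overlapping trigram windows for "each blue as":
  position 3–5: each blue as
  position 16–18: each blue as
  position 21–23: each blue as

3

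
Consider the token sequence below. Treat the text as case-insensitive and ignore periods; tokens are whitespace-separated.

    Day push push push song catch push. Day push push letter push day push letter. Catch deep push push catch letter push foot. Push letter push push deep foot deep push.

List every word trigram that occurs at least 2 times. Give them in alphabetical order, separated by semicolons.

day push push; push day push; push letter push

Trigram counts meeting the condition (at least 2 times):
  day push push: 2
  push day push: 2
  push letter push: 2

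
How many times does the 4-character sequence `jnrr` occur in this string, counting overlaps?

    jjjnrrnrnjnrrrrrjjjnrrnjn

Sliding a length-4 window over the 25 characters (22 positions):
  position 3–6: jnrr
  position 10–13: jnrr
  position 19–22: jnrr

3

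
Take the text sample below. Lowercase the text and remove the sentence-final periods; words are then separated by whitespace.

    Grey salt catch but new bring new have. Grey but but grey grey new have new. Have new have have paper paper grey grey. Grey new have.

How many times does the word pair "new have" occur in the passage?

5

Scanning the 26 overlapping bigram windows for "new have":
  position 7–8: new have
  position 14–15: new have
  position 16–17: new have
  position 18–19: new have
  position 26–27: new have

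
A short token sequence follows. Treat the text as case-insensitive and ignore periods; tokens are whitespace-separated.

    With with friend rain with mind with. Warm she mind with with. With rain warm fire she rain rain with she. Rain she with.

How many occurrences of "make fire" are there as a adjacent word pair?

0

Scanning the 23 overlapping bigram windows for "make fire":
  (none found)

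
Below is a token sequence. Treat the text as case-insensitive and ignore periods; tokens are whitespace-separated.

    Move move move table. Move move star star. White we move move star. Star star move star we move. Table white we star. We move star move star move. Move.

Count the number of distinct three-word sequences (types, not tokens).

30 tokens → 28 trigram windows in total.
Repeated trigrams (each contributes count−1 duplicates):
  move move star: 2
  move star move: 2
  move star star: 2
  star move star: 2
  star we move: 2
5 duplicate windows → 28 − 5 = 23 distinct.

23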